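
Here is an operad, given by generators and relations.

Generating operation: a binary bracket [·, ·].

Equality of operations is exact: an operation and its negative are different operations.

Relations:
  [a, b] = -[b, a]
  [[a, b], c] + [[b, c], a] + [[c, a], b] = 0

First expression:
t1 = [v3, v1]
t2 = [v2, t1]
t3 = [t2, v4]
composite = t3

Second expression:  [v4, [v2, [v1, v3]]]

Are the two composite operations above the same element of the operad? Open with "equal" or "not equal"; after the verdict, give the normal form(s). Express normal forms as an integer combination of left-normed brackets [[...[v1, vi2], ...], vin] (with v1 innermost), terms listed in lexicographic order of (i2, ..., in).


equal; the common form is [[[v1, v3], v2], v4]

The first composite normalizes to [[[v1, v3], v2], v4]
The second composite normalizes to [[[v1, v3], v2], v4]
Same normal form: equal.


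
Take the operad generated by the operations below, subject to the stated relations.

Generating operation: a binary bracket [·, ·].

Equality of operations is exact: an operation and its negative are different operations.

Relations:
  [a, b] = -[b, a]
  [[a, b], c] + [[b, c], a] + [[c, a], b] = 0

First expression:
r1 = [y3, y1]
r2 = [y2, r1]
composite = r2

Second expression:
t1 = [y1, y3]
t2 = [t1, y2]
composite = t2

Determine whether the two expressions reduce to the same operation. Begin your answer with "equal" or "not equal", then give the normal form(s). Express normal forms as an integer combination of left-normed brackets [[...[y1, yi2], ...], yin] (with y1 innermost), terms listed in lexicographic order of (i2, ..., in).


The first expression reduces to [[y1, y3], y2]
The second expression reduces to [[y1, y3], y2]
Identical normal forms: equal.

equal; the common form is [[y1, y3], y2]


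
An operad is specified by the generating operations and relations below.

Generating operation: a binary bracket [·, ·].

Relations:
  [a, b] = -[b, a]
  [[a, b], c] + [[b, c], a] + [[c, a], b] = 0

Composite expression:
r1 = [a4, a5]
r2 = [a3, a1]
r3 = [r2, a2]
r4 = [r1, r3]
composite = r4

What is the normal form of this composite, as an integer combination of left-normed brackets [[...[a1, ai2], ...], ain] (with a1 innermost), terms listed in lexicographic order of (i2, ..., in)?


[[[[a1, a3], a2], a4], a5] - [[[[a1, a3], a2], a5], a4]

Antisymmetry and Jacobi reduce to a1-anchored left-normed brackets.
Composite bracket: [[a4, a5], [[a3, a1], a2]]
The bracket unfolds into 16 signed words via [a, b] = ab - ba (2^4 = 16).
Only words starting with a1 matter:
  from a1a3a2a4a5, sign +1: term +[[[[a1, a3], a2], a4], a5]
  from a1a3a2a5a4, sign -1: term -[[[[a1, a3], a2], a5], a4]


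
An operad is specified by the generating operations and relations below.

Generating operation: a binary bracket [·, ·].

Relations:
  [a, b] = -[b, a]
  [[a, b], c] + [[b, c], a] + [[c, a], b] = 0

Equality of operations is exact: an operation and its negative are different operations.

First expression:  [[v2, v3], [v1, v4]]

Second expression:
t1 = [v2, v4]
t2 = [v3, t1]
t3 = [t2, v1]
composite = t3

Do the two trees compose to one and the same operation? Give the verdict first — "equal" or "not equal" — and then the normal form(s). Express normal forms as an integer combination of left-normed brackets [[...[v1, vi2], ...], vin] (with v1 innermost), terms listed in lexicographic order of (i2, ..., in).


not equal: they reduce to -[[[v1, v4], v2], v3] + [[[v1, v4], v3], v2] and [[[v1, v2], v4], v3] - [[[v1, v3], v2], v4] + [[[v1, v3], v4], v2] - [[[v1, v4], v2], v3]

The first composite normalizes to -[[[v1, v4], v2], v3] + [[[v1, v4], v3], v2]
The second composite normalizes to [[[v1, v2], v4], v3] - [[[v1, v3], v2], v4] + [[[v1, v3], v4], v2] - [[[v1, v4], v2], v3]
They disagree, so not equal.


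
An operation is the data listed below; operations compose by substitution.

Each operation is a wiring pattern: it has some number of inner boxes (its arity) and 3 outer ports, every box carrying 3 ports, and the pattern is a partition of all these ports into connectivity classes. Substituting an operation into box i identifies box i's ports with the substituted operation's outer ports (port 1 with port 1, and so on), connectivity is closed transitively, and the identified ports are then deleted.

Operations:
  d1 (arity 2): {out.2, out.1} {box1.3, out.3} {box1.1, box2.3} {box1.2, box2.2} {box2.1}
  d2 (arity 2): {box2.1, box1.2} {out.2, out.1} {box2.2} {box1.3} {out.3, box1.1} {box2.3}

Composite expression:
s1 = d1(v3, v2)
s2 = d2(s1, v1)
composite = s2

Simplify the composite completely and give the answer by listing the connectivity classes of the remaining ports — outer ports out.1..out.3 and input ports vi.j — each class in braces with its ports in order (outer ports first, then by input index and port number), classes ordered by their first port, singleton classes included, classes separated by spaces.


Two ports join when wires chain via d2-identified ports.
after d1, the pattern on (v3, v2) reads {out.1, out.2} {out.3, v3.3} {v2.1} {v2.2, v3.2} {v2.3, v3.1} (out.j = its outer ports)
after d2, the pattern on (v3, v2, v1) reads {out.1, out.2} {out.3, v1.1} {v1.2} {v1.3} {v2.1} {v2.2, v3.2} {v2.3, v3.1} {v3.3} (out.j = its outer ports)

{out.1, out.2} {out.3, v1.1} {v1.2} {v1.3} {v2.1} {v2.2, v3.2} {v2.3, v3.1} {v3.3}


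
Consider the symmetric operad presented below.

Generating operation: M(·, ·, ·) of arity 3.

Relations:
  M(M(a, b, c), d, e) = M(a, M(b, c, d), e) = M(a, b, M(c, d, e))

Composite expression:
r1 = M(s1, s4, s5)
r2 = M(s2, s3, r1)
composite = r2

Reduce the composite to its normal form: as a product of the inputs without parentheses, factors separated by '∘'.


s2 ∘ s3 ∘ s1 ∘ s4 ∘ s5

Associativity of M dissolves the nesting; only the s-input order survives.
M(s1, s4, s5) linearizes to s1 ∘ s4 ∘ s5
M(s2, s3, M(s1, s4, s5)) linearizes to s2 ∘ s3 ∘ s1 ∘ s4 ∘ s5


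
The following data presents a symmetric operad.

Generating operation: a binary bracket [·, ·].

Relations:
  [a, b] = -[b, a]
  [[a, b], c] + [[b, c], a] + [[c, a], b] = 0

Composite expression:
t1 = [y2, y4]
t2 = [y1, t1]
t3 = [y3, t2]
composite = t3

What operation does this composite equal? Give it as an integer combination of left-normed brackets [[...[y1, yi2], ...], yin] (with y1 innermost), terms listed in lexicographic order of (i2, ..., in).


In the tensor algebra, words opening y1 carry the y1-anchored form.
Composite bracket: [y3, [y1, [y2, y4]]]
The bracket unfolds into 8 signed words via [a, b] = ab - ba (2^3 = 8).
The y1-initial words carry the normal form:
  y1y2y4y3 (sign -1) contributes -[[[y1, y2], y4], y3]
  y1y4y2y3 (sign +1) contributes +[[[y1, y4], y2], y3]

-[[[y1, y2], y4], y3] + [[[y1, y4], y2], y3]


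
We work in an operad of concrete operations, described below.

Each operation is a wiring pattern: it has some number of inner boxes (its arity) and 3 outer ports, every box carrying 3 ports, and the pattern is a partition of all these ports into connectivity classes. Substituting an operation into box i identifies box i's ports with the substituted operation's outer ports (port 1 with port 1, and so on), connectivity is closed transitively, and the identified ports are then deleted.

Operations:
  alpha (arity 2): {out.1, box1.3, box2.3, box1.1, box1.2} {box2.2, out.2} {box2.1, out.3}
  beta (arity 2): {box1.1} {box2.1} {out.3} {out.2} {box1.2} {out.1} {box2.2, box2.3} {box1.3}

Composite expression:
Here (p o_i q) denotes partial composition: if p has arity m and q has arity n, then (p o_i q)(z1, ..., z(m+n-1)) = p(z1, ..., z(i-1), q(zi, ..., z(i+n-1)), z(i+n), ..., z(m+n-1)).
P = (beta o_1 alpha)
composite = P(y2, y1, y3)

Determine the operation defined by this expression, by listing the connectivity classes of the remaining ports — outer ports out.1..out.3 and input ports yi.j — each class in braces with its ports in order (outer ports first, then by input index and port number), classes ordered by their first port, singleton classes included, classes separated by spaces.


{out.1} {out.2} {out.3} {y1.1} {y1.2} {y1.3, y2.1, y2.2, y2.3} {y3.1} {y3.2, y3.3}

Two ports join when wires chain via beta-identified ports.
alpha over (y2, y1) gives {out.1, y1.3, y2.1, y2.2, y2.3} {out.2, y1.2} {out.3, y1.1}, out.j being that stage's outer ports
beta over (y2, y1, y3) gives {out.1} {out.2} {out.3} {y1.1} {y1.2} {y1.3, y2.1, y2.2, y2.3} {y3.1} {y3.2, y3.3}, out.j being that stage's outer ports


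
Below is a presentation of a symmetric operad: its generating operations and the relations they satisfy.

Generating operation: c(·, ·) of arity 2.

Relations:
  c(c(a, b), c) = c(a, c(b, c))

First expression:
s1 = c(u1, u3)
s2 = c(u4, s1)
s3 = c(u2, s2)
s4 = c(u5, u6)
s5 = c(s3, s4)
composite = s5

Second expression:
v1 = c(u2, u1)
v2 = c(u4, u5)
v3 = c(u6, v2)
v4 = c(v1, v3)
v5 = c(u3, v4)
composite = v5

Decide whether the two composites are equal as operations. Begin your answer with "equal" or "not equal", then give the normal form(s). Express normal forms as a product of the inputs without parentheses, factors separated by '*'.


not equal: they reduce to u2 * u4 * u1 * u3 * u5 * u6 and u3 * u2 * u1 * u6 * u4 * u5

Normal form of the first expression: u2 * u4 * u1 * u3 * u5 * u6
Normal form of the second expression: u3 * u2 * u1 * u6 * u4 * u5
They disagree, so not equal.


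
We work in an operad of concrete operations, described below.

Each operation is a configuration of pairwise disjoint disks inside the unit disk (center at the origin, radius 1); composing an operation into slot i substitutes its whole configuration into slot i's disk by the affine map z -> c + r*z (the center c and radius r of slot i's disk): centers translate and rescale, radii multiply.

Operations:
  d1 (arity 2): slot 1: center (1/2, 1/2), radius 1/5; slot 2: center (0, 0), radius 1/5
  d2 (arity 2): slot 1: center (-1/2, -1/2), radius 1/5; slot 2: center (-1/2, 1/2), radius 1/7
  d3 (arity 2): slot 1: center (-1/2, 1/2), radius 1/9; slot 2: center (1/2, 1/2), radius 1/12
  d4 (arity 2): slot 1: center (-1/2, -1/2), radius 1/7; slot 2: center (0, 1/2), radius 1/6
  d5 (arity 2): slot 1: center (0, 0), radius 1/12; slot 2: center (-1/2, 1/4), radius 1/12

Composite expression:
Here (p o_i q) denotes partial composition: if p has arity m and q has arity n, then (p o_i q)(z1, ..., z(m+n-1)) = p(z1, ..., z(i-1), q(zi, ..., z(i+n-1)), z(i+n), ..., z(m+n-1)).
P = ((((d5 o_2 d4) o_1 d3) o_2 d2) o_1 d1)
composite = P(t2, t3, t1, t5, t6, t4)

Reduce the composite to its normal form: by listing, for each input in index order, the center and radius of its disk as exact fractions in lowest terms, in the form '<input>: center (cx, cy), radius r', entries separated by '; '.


t1: center (11/288, 11/288), radius 1/720; t2: center (-1/27, 5/108), radius 1/540; t3: center (-1/24, 1/24), radius 1/540; t4: center (-1/2, 7/24), radius 1/72; t5: center (11/288, 13/288), radius 1/1008; t6: center (-13/24, 5/24), radius 1/84

Below d5, radii multiply path by path; the t-disk centers shift.
t2 passes through 3 substitutions, ending at center (-1/27, 5/108), radius 1/540
t3 passes through 3 substitutions, ending at center (-1/24, 1/24), radius 1/540
t1 passes through 3 substitutions, ending at center (11/288, 11/288), radius 1/720
t5 passes through 3 substitutions, ending at center (11/288, 13/288), radius 1/1008
t6 passes through 2 substitutions, ending at center (-13/24, 5/24), radius 1/84
t4 passes through 2 substitutions, ending at center (-1/2, 7/24), radius 1/72


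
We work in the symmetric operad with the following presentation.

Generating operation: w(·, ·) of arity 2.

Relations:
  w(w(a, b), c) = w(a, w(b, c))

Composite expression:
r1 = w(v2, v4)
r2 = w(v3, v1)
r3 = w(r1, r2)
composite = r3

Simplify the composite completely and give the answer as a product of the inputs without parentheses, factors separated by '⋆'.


v2 ⋆ v4 ⋆ v3 ⋆ v1

Key point: w is associative — brackets drop, the v-order remains.
w(v2, v4) spells out as v2 ⋆ v4
w(v3, v1) spells out as v3 ⋆ v1
w(w(v2, v4), w(v3, v1)) spells out as v2 ⋆ v4 ⋆ v3 ⋆ v1


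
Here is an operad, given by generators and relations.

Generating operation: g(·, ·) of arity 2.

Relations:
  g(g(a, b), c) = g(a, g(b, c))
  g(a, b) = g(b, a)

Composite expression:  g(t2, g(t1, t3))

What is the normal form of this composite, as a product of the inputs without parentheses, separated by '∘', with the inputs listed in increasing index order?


t1 ∘ t2 ∘ t3

Both nesting and order wash out for g; what remains is which t's occur.
g(t1, t3) collapses to t1 ∘ t3
g(t2, g(t1, t3)) collapses to t2 ∘ t1 ∘ t3
the factors in increasing index order: t1 ∘ t2 ∘ t3


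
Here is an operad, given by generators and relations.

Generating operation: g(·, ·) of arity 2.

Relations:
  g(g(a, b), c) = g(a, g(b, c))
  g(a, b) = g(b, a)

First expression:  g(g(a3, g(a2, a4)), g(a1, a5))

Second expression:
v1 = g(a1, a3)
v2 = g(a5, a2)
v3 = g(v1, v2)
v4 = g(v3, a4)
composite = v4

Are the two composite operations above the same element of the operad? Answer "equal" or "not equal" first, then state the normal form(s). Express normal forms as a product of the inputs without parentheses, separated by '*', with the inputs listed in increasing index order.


The first expression, normalized: a1 * a2 * a3 * a4 * a5
The second expression, normalized: a1 * a2 * a3 * a4 * a5
Same normal form: equal.

equal: each reduces to a1 * a2 * a3 * a4 * a5


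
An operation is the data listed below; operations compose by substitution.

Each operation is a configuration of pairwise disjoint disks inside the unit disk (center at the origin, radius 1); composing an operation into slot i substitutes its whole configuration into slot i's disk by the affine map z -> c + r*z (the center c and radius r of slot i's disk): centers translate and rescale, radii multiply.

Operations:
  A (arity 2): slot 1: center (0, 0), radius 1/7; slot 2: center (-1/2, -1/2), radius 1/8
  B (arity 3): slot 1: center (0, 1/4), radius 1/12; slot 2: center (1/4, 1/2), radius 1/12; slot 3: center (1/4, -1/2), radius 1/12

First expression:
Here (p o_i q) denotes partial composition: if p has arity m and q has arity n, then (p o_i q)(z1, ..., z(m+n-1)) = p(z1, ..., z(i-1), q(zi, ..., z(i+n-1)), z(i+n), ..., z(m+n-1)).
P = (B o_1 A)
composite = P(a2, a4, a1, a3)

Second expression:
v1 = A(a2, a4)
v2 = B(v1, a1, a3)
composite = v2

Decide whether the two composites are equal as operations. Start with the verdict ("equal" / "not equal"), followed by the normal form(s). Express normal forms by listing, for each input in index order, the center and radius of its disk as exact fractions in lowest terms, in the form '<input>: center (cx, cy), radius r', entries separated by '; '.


The first composite normalizes to a1: center (1/4, 1/2), radius 1/12; a2: center (0, 1/4), radius 1/84; a3: center (1/4, -1/2), radius 1/12; a4: center (-1/24, 5/24), radius 1/96
The second composite normalizes to a1: center (1/4, 1/2), radius 1/12; a2: center (0, 1/4), radius 1/84; a3: center (1/4, -1/2), radius 1/12; a4: center (-1/24, 5/24), radius 1/96
Identical normal forms: equal.

equal; both compose to a1: center (1/4, 1/2), radius 1/12; a2: center (0, 1/4), radius 1/84; a3: center (1/4, -1/2), radius 1/12; a4: center (-1/24, 5/24), radius 1/96


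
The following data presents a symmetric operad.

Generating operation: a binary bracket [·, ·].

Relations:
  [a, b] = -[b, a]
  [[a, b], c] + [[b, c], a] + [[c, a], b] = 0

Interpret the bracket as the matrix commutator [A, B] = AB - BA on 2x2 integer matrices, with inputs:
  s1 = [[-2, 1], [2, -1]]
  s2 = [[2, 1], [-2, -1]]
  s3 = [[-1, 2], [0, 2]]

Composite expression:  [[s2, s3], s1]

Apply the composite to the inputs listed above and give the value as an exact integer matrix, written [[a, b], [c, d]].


[[12, 17], [-22, -12]]

[s2, s3] = [[4, 9], [6, -4]]
[[s2, s3], s1] = [[12, 17], [-22, -12]]


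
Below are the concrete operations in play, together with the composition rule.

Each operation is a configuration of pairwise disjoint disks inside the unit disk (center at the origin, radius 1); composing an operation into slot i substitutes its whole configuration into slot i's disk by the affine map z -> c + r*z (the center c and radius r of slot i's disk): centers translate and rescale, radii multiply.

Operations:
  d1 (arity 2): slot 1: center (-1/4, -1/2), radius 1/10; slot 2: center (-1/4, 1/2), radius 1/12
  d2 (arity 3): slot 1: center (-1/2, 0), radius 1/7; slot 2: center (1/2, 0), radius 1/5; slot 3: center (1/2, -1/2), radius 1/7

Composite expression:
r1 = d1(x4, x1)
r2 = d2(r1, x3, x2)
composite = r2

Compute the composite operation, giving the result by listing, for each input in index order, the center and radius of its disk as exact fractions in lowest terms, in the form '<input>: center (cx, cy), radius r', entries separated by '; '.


x1: center (-15/28, 1/14), radius 1/84; x2: center (1/2, -1/2), radius 1/7; x3: center (1/2, 0), radius 1/5; x4: center (-15/28, -1/14), radius 1/70

Each x-disk chains the slot maps above it in d2; radii multiply.
input x4: applying the 2 nested substitutions gives center (-15/28, -1/14), radius 1/70
input x1: applying the 2 nested substitutions gives center (-15/28, 1/14), radius 1/84
input x3: applying the 1 nested substitution gives center (1/2, 0), radius 1/5
input x2: applying the 1 nested substitution gives center (1/2, -1/2), radius 1/7


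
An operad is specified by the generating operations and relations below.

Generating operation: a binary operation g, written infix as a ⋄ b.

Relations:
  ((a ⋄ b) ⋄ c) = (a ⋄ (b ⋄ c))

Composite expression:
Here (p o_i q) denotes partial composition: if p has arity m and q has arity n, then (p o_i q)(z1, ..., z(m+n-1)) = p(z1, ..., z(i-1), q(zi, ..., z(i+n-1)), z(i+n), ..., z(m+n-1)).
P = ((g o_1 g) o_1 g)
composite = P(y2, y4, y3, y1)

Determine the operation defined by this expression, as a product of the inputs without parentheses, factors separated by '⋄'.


y2 ⋄ y4 ⋄ y3 ⋄ y1

Every regrouping of g is equal, so read the y-inputs in written order.
(y2 ⋄ y4) collapses to y2 ⋄ y4
((y2 ⋄ y4) ⋄ y3) collapses to y2 ⋄ y4 ⋄ y3
(((y2 ⋄ y4) ⋄ y3) ⋄ y1) collapses to y2 ⋄ y4 ⋄ y3 ⋄ y1


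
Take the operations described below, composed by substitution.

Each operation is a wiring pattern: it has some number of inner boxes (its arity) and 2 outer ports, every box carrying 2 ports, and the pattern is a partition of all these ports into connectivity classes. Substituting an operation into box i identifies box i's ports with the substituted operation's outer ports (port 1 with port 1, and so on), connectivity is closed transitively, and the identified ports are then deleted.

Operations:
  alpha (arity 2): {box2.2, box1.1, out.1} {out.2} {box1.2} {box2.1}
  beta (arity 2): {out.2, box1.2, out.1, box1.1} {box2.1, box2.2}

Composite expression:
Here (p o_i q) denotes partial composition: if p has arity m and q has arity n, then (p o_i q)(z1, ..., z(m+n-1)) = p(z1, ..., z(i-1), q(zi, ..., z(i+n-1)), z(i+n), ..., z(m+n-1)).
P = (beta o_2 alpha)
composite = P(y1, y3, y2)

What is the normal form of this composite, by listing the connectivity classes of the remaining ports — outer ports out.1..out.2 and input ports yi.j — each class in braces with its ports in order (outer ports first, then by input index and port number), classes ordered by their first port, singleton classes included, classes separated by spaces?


Reachability decides: close wires over beta-identified ports.
the subtree at alpha composes to {out.1, y2.2, y3.1} {out.2} {y2.1} {y3.2} on (y3, y2); out.j = own outer ports
the subtree at beta composes to {out.1, out.2, y1.1, y1.2} {y2.1} {y2.2, y3.1} {y3.2} on (y1, y3, y2); out.j = own outer ports

{out.1, out.2, y1.1, y1.2} {y2.1} {y2.2, y3.1} {y3.2}


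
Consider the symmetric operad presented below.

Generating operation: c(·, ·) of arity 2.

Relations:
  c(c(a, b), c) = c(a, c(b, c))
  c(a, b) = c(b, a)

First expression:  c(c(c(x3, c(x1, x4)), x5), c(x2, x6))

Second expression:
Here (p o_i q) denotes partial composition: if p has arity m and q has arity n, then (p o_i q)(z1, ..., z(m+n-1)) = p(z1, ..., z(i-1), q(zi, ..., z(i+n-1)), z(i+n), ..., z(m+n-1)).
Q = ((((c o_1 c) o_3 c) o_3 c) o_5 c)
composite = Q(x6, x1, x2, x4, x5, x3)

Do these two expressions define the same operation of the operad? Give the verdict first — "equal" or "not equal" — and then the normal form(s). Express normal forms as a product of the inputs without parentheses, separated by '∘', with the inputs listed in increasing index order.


equal: each reduces to x1 ∘ x2 ∘ x3 ∘ x4 ∘ x5 ∘ x6

The first composite normalizes to x1 ∘ x2 ∘ x3 ∘ x4 ∘ x5 ∘ x6
The second composite normalizes to x1 ∘ x2 ∘ x3 ∘ x4 ∘ x5 ∘ x6
Identical normal forms: equal.


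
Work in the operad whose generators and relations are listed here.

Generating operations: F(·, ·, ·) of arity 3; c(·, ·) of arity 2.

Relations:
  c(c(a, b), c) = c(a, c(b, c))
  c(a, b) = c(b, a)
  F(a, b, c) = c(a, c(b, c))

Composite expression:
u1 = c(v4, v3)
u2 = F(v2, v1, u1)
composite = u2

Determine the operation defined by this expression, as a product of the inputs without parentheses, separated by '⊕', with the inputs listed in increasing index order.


Shape and order are irrelevant to F; the v-input set decides.
c(v4, v3) unparenthesizes to v4 ⊕ v3
F(v2, v1, c(v4, v3)) unparenthesizes to v2 ⊕ v1 ⊕ v4 ⊕ v3
rearranged into index order: v1 ⊕ v2 ⊕ v3 ⊕ v4

v1 ⊕ v2 ⊕ v3 ⊕ v4


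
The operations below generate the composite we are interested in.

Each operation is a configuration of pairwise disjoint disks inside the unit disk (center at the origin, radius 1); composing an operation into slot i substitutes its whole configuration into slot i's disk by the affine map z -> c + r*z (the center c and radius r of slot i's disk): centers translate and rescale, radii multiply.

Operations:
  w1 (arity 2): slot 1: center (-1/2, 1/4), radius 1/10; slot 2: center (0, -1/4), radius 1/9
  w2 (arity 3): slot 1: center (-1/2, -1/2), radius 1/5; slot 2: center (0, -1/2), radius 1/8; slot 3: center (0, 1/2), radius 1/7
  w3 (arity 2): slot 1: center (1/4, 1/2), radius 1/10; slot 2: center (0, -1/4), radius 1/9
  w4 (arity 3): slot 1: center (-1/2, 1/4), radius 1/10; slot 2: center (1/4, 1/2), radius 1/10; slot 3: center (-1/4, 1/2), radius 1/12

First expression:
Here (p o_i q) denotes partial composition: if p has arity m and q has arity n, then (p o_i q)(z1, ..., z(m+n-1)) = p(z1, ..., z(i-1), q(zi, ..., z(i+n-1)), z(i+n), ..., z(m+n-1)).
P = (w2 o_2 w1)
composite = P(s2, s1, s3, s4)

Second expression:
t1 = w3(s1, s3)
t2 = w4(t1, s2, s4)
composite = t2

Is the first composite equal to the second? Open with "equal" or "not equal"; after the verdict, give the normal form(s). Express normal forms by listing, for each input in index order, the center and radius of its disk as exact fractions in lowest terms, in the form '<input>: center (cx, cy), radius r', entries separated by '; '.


not equal; the first gives s1: center (-1/16, -15/32), radius 1/80; s2: center (-1/2, -1/2), radius 1/5; s3: center (0, -17/32), radius 1/72; s4: center (0, 1/2), radius 1/7 and the second s1: center (-19/40, 3/10), radius 1/100; s2: center (1/4, 1/2), radius 1/10; s3: center (-1/2, 9/40), radius 1/90; s4: center (-1/4, 1/2), radius 1/12

In normal form, the first expression is s1: center (-1/16, -15/32), radius 1/80; s2: center (-1/2, -1/2), radius 1/5; s3: center (0, -17/32), radius 1/72; s4: center (0, 1/2), radius 1/7
In normal form, the second expression is s1: center (-19/40, 3/10), radius 1/100; s2: center (1/4, 1/2), radius 1/10; s3: center (-1/2, 9/40), radius 1/90; s4: center (-1/4, 1/2), radius 1/12
Distinct normal forms: not equal.


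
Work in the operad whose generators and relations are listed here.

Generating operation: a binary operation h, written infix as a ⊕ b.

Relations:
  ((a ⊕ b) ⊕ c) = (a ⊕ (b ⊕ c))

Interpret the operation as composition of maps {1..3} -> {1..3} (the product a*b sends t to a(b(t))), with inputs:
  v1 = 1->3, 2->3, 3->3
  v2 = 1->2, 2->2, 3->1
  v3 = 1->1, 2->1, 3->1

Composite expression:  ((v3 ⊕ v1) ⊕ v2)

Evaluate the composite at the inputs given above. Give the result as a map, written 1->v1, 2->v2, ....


(v3 ⊕ v1) = 1->1, 2->1, 3->1
((v3 ⊕ v1) ⊕ v2) = 1->1, 2->1, 3->1

1->1, 2->1, 3->1


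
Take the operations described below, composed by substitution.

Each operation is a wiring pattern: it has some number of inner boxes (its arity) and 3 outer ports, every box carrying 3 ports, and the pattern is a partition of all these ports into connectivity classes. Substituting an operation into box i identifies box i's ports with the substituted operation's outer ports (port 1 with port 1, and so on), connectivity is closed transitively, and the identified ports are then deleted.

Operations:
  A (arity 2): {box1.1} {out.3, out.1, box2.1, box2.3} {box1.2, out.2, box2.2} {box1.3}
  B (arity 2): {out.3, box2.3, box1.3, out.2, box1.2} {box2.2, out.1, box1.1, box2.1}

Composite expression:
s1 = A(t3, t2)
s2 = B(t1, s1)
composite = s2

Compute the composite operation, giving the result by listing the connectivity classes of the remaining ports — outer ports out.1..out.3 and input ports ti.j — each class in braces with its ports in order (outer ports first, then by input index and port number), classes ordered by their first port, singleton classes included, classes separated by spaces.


Treat the ports identified at B as solder joints: merge, then drop.
stage A: inputs (t3, t2), connectivity {out.1, out.3, t2.1, t2.3} {out.2, t2.2, t3.2} {t3.1} {t3.3}, out.j its boundary
stage B: inputs (t1, t3, t2), connectivity {out.1, out.2, out.3, t1.1, t1.2, t1.3, t2.1, t2.2, t2.3, t3.2} {t3.1} {t3.3}, out.j its boundary

{out.1, out.2, out.3, t1.1, t1.2, t1.3, t2.1, t2.2, t2.3, t3.2} {t3.1} {t3.3}


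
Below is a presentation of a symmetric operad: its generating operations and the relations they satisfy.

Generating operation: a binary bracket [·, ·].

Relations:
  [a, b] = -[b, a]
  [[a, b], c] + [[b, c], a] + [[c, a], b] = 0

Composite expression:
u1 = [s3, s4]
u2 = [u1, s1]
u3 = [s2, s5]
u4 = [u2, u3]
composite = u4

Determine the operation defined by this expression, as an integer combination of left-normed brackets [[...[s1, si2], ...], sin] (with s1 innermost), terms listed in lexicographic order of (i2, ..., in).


-[[[[s1, s3], s4], s2], s5] + [[[[s1, s3], s4], s5], s2] + [[[[s1, s4], s3], s2], s5] - [[[[s1, s4], s3], s5], s2]


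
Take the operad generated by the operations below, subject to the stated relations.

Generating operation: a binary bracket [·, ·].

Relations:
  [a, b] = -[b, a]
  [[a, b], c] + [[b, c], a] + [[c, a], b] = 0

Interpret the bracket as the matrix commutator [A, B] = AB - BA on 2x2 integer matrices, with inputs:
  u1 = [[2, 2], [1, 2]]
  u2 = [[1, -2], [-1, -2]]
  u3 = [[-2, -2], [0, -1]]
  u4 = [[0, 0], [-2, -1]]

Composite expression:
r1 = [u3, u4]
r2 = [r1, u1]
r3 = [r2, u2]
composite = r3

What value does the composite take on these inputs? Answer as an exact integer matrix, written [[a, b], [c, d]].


[u3, u4] = [[4, 2], [-2, -4]]
[[u3, u4], u1] = [[6, 16], [-8, -6]]
[[[u3, u4], u1], u2] = [[-32, -72], [-12, 32]]

[[-32, -72], [-12, 32]]


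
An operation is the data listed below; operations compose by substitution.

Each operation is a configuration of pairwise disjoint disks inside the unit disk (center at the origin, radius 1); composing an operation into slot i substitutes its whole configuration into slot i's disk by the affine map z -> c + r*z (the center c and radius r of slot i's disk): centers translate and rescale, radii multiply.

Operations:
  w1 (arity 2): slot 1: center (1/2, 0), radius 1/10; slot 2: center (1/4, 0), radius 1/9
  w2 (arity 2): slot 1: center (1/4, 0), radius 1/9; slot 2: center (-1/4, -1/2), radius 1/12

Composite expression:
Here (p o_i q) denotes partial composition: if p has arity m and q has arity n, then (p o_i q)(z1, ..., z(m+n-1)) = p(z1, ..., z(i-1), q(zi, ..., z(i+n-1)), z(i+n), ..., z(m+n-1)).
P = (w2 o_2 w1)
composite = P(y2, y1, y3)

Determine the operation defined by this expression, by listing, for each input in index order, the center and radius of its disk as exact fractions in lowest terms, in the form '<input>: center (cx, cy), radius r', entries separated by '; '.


y1: center (-5/24, -1/2), radius 1/120; y2: center (1/4, 0), radius 1/9; y3: center (-11/48, -1/2), radius 1/108


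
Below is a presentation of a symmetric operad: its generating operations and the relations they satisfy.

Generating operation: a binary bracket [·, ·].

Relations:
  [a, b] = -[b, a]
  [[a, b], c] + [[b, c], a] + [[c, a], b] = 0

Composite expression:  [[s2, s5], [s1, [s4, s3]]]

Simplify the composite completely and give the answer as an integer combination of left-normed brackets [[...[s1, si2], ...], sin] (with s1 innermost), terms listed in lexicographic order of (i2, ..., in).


[[[[s1, s3], s4], s2], s5] - [[[[s1, s3], s4], s5], s2] - [[[[s1, s4], s3], s2], s5] + [[[[s1, s4], s3], s5], s2]

Antisymmetry and Jacobi reduce to s1-anchored left-normed brackets.
Composite bracket: [[s2, s5], [s1, [s4, s3]]]
Full expansion: 16 signed words from ab - ba (2^4 = 16).
Coefficients come from the s1-initial words:
  sign of s1s3s4s2s5 is +1, so it contributes +[[[[s1, s3], s4], s2], s5]
  sign of s1s3s4s5s2 is -1, so it contributes -[[[[s1, s3], s4], s5], s2]
  sign of s1s4s3s2s5 is -1, so it contributes -[[[[s1, s4], s3], s2], s5]
  sign of s1s4s3s5s2 is +1, so it contributes +[[[[s1, s4], s3], s5], s2]


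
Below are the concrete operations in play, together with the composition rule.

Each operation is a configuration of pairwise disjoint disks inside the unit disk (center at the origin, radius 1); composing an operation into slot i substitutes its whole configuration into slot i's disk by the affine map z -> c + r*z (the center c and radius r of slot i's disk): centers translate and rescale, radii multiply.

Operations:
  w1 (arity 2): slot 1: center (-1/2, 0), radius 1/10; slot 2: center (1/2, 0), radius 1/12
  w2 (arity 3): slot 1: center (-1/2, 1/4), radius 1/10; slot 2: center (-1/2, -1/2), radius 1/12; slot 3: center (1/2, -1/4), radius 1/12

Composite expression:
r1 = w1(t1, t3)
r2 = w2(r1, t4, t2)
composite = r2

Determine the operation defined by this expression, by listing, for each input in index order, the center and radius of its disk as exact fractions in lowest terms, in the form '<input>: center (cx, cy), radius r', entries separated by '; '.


t1: center (-11/20, 1/4), radius 1/100; t2: center (1/2, -1/4), radius 1/12; t3: center (-9/20, 1/4), radius 1/120; t4: center (-1/2, -1/2), radius 1/12


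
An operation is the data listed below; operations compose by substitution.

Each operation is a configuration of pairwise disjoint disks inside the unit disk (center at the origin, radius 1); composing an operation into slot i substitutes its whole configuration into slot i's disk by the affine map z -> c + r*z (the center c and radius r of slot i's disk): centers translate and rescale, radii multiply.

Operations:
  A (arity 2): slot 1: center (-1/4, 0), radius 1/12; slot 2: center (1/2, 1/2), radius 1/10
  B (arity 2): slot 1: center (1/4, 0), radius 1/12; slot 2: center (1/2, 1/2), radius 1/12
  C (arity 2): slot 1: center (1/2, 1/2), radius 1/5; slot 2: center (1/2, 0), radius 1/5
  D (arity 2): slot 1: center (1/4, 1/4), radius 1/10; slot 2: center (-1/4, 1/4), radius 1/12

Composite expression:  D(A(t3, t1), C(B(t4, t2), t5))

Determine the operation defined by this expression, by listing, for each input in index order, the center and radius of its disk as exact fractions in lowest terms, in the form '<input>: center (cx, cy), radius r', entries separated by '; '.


t1: center (3/10, 3/10), radius 1/100; t2: center (-1/5, 3/10), radius 1/720; t3: center (9/40, 1/4), radius 1/120; t4: center (-49/240, 7/24), radius 1/720; t5: center (-5/24, 1/4), radius 1/60


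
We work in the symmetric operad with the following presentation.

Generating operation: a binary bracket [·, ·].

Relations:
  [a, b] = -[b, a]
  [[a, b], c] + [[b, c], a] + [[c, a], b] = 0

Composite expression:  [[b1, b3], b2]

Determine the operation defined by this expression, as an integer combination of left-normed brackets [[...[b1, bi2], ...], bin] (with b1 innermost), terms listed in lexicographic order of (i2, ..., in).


[[b1, b3], b2]


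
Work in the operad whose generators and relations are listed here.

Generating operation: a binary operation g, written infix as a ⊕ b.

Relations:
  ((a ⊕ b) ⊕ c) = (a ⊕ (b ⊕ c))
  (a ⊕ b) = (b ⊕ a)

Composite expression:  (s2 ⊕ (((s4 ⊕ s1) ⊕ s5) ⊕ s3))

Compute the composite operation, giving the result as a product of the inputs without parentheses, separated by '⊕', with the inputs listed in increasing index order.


Both nesting and order wash out for g; what remains is which s's occur.
(s4 ⊕ s1) collapses to s4 ⊕ s1
((s4 ⊕ s1) ⊕ s5) collapses to s4 ⊕ s1 ⊕ s5
(((s4 ⊕ s1) ⊕ s5) ⊕ s3) collapses to s4 ⊕ s1 ⊕ s5 ⊕ s3
(s2 ⊕ (((s4 ⊕ s1) ⊕ s5) ⊕ s3)) collapses to s2 ⊕ s4 ⊕ s1 ⊕ s5 ⊕ s3
rearranged into index order: s1 ⊕ s2 ⊕ s3 ⊕ s4 ⊕ s5

s1 ⊕ s2 ⊕ s3 ⊕ s4 ⊕ s5


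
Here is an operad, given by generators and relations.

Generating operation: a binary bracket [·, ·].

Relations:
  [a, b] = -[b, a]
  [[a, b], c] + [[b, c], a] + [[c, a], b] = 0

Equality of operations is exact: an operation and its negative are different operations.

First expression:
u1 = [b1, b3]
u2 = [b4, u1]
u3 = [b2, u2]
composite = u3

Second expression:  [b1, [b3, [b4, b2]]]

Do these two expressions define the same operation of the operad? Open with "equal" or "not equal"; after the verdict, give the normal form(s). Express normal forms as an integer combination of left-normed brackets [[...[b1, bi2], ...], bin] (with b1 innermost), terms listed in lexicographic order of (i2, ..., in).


not equal — first [[[b1, b3], b4], b2], second [[[b1, b2], b4], b3] - [[[b1, b3], b2], b4] + [[[b1, b3], b4], b2] - [[[b1, b4], b2], b3]


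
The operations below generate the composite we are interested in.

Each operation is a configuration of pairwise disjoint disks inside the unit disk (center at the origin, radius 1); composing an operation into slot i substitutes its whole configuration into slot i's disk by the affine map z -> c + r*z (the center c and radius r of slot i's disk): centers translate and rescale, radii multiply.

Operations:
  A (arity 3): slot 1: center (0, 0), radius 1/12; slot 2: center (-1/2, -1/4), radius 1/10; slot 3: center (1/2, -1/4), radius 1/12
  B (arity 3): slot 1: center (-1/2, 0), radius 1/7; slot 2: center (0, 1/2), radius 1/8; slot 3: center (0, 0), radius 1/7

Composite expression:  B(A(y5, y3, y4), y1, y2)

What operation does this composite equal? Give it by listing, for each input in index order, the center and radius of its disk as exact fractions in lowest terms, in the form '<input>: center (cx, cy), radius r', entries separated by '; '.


Below B, radii multiply path by path; the y-disk centers shift.
y5 passes through 2 substitutions, ending at center (-1/2, 0), radius 1/84
y3 passes through 2 substitutions, ending at center (-4/7, -1/28), radius 1/70
y4 passes through 2 substitutions, ending at center (-3/7, -1/28), radius 1/84
y1 passes through 1 substitution, ending at center (0, 1/2), radius 1/8
y2 passes through 1 substitution, ending at center (0, 0), radius 1/7

y1: center (0, 1/2), radius 1/8; y2: center (0, 0), radius 1/7; y3: center (-4/7, -1/28), radius 1/70; y4: center (-3/7, -1/28), radius 1/84; y5: center (-1/2, 0), radius 1/84


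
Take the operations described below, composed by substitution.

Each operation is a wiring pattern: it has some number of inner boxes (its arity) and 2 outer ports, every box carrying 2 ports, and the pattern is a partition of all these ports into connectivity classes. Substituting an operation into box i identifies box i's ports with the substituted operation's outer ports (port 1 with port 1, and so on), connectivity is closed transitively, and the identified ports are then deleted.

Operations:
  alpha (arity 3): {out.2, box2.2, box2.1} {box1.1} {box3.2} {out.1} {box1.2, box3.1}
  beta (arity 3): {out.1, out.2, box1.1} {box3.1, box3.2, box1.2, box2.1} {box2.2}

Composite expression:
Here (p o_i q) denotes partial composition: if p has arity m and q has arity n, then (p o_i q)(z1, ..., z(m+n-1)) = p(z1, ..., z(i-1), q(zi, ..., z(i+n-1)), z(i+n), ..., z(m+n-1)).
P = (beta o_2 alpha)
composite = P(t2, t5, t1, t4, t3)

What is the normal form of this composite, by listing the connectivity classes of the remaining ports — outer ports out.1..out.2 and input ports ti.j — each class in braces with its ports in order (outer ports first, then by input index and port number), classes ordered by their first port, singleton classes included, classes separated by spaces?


{out.1, out.2, t2.1} {t1.1, t1.2} {t2.2, t3.1, t3.2} {t4.1, t5.2} {t4.2} {t5.1}


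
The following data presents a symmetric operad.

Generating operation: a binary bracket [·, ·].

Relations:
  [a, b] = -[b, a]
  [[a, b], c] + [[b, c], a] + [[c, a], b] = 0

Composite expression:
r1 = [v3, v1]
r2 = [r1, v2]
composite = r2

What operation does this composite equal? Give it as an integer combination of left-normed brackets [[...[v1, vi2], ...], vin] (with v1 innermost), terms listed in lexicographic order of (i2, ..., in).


A multilinear Lie element is pinned by v1-initial words (v1 innermost).
Composite bracket: [[v3, v1], v2]
Expanding via [a, b] = ab - ba: 4 signed words (2^2 = 4).
Only words starting with v1 matter:
  v1v3v2 appears with sign -1, giving the term -[[v1, v3], v2]

-[[v1, v3], v2]


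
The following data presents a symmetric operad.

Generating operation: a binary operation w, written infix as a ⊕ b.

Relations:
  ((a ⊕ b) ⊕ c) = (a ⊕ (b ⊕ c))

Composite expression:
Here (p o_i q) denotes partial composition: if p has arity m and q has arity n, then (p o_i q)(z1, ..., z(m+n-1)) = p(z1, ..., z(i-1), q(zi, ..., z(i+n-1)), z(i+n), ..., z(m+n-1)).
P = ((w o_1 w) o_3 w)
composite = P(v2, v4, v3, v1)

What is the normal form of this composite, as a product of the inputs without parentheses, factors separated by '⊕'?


Key point: w is associative — brackets drop, the v-order remains.
(v2 ⊕ v4) reduces to v2 ⊕ v4
(v3 ⊕ v1) reduces to v3 ⊕ v1
((v2 ⊕ v4) ⊕ (v3 ⊕ v1)) reduces to v2 ⊕ v4 ⊕ v3 ⊕ v1

v2 ⊕ v4 ⊕ v3 ⊕ v1


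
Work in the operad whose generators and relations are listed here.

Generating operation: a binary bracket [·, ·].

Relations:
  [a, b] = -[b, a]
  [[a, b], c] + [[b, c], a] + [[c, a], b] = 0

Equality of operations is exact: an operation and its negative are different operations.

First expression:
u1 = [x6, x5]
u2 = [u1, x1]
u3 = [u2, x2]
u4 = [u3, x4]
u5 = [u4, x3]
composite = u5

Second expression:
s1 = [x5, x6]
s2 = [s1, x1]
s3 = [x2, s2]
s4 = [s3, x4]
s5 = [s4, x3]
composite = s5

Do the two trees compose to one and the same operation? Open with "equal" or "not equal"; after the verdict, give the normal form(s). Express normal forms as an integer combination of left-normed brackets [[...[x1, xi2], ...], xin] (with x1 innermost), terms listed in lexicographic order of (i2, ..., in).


equal — both sides give [[[[[x1, x5], x6], x2], x4], x3] - [[[[[x1, x6], x5], x2], x4], x3]


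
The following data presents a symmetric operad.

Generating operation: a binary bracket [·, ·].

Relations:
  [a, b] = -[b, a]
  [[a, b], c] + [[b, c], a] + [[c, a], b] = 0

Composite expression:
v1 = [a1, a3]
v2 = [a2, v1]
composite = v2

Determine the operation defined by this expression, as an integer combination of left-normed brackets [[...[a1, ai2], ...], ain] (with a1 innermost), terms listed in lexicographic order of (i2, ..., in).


-[[a1, a3], a2]

In the tensor algebra, words opening a1 carry the a1-anchored form.
Composite bracket: [a2, [a1, a3]]
The bracket unfolds into 4 signed words via [a, b] = ab - ba (2^2 = 4).
Words beginning with a1 determine it all:
  sign of a1a3a2 is -1, so it contributes -[[a1, a3], a2]
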